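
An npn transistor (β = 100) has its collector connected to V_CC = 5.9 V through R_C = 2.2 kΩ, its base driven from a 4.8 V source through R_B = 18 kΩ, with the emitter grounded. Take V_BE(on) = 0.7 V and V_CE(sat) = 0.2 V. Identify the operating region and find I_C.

saturation; I_C ≈ 2.6 mA

Assume active: I_B = (4.8 − 0.7)/18 = 0.228 mA, giving I_C = β·I_B = 22.8 mA.
But then V_CE = 5.9 − 22.8×2.2 = -44.2 V < V_CE(sat) = 0.2 V — impossible in the active region.
So the transistor is saturated. With V_CE = 0.2 V, I_C = (V_CC − 0.2)/R_C = 5.7/2.2 = 2.59 mA.
Check: β·I_B = 22.8 mA > I_C = 2.59 mA, confirming saturation.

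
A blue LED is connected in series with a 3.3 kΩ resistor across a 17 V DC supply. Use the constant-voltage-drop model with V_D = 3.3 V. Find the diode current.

KVL around the loop: 17 = V_D + I·R = 3.3 + I × 3.3 kΩ.
So I = (17 − 3.3) / 3.3 kΩ = 13.7 / 3.3 = 4.15 mA.

I ≈ 4.2 mA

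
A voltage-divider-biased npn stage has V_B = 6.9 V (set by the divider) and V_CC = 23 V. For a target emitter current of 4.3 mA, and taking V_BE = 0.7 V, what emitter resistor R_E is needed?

V_E = V_B − V_BE = 6.9 − 0.7 = 6.2 V.
R_E = V_E / I_E = 6.2 / 4.3 = 1.44 kΩ.

R_E ≈ 1.4 kΩ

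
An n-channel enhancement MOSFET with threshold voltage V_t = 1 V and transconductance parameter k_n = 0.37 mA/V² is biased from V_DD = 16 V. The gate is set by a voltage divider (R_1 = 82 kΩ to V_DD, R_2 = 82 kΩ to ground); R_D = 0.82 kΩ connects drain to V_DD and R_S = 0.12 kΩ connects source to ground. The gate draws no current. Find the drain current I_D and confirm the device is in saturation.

I_D ≈ 7 mA

V_G = V_DD·R_2/(R_1+R_2) = 16×82/164 = 8 V.
Assume saturation: I_D = (k_n/2)(V_GS − V_t)² with V_GS = V_G − I_D·R_S = 8 − 0.12·I_D.
Substituting gives 0.00266·I_D² − 1.31·I_D + 9.06 = 0, with roots I_D = 7.02 or 485 mA.
The root I_D = 485 mA gives V_GS = -50.2 V ≤ V_t, so take I_D = 7.02 mA.
Then V_GS = 7.16 V and V_DS = V_DD − I_D(R_D+R_S) = 16 − 7.02×0.94 = 9.41 V.
Saturation requires V_DS ≥ V_GS − V_t = 6.16 V; 9.41 ≥ 6.16 ✓.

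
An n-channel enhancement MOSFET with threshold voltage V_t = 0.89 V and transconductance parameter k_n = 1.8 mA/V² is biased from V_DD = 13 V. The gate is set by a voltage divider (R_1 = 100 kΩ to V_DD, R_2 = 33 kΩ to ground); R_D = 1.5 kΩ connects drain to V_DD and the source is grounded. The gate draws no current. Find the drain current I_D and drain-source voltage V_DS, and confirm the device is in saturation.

I_D ≈ 4.9 mA, V_DS ≈ 5.6 V

V_G = V_DD·R_2/(R_1+R_2) = 13×33/133 = 3.23 V. With the source grounded, V_GS = V_G = 3.23 V.
Assume saturation: I_D = (k_n/2)(V_GS − V_t)² = (1.8/2)×(3.23 − 0.89)² = 0.9×2.34² = 4.91 mA.
V_DS = V_DD − I_D·R_D = 13 − 4.91×1.5 = 5.64 V.
Saturation requires V_DS ≥ V_GS − V_t = 2.34 V; 5.64 ≥ 2.34 ✓.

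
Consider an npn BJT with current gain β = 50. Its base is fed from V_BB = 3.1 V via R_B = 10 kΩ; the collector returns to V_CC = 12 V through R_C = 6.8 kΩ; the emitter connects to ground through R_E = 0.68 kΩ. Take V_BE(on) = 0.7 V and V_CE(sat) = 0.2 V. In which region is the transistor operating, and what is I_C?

saturation; I_C ≈ 1.6 mA

Assume active: I_B = (3.1 − 0.7)/(10 + 51×0.68) = 0.0537 mA, I_C = β·I_B = 2.69 mA.
Then V_CE = 12 − 2.69×6.8 − 2.74×0.68 = -8.13 V < 0.2 V — the active assumption fails.
Re-solve with V_CE = 0.2 V. KCL at the emitter: V_E/R_E = (V_BB−0.7−V_E)/R_B + (V_CC−0.2−V_E)/R_C, giving V_E = 1.15 V.
I_C = (V_CC − 0.2 − V_E)/R_C = (11.8 − 1.15)/6.8 = 1.57 mA.
Check: I_B = (2.4 − 1.15)/10 = 0.125 mA, and β·I_B = 6.25 mA > I_C, confirming saturation.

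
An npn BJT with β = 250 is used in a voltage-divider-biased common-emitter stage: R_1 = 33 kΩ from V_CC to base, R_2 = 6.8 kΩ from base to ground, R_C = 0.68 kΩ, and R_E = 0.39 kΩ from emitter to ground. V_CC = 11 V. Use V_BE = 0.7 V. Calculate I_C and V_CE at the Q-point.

Thevenize the base divider: V_Th = V_CC·R_2/(R_1+R_2) = 11×6.8/39.8 = 1.88 V, R_Th = R_1‖R_2 = 5.64 kΩ.
Base-emitter loop: V_Th = I_B·R_Th + V_BE + (β+1)I_B·R_E, so I_B = (1.88 − 0.7) / (5.64 + 251×0.39) = 0.0114 mA.
I_C = β·I_B = 250×0.0114 = 2.85 mA, and I_E = (β+1)I_B = 2.86 mA.
V_CE = V_CC − I_C·R_C − I_E·R_E = 11 − 2.85×0.68 − 2.86×0.39 = 7.95 V.
V_CE = 7.95 V > 0.2 V confirms active-region operation.

I_C ≈ 2.8 mA, V_CE ≈ 7.9 V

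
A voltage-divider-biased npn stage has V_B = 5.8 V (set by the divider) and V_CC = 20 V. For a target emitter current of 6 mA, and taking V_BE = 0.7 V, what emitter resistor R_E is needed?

V_E = V_B − V_BE = 5.8 − 0.7 = 5.1 V.
R_E = V_E / I_E = 5.1 / 6 = 0.85 kΩ.

R_E ≈ 0.85 kΩ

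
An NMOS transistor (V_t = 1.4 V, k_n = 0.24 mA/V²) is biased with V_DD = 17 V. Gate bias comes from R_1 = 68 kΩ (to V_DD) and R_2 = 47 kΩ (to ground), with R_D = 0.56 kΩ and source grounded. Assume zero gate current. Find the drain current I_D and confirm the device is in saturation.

V_G = V_DD·R_2/(R_1+R_2) = 17×47/115 = 6.95 V. With the source grounded, V_GS = V_G = 6.95 V.
Assume saturation: I_D = (k_n/2)(V_GS − V_t)² = (0.24/2)×(6.95 − 1.4)² = 0.12×5.55² = 3.69 mA.
V_DS = V_DD − I_D·R_D = 17 − 3.69×0.56 = 14.9 V.
Saturation requires V_DS ≥ V_GS − V_t = 5.55 V; 14.9 ≥ 5.55 ✓.

I_D ≈ 3.7 mA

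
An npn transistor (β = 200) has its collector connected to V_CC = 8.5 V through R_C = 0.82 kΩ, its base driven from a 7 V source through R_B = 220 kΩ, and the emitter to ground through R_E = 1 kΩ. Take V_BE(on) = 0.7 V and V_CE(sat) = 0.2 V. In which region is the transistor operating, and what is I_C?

active; I_C ≈ 3 mA

Assume active. Base-emitter loop: I_B = (V_BB − V_BE)/(R_B + (β+1)R_E) = (7 − 0.7)/(220 + 201×1) = 0.015 mA.
I_C = β·I_B = 200×0.015 = 2.99 mA.
V_CE = V_CC − I_C·R_C − I_E·R_E = 8.5 − 2.99×0.82 − 3.01×1 = 3.04 V > V_CE(sat), so the active-region assumption holds.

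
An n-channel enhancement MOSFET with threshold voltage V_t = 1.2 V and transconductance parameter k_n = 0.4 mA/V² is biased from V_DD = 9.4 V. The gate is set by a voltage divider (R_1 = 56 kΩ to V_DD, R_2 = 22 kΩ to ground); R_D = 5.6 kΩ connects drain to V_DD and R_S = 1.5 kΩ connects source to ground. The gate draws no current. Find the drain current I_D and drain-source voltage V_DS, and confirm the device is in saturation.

I_D ≈ 0.24 mA, V_DS ≈ 7.7 V

V_G = V_DD·R_2/(R_1+R_2) = 9.4×22/78 = 2.65 V.
Assume saturation: I_D = (k_n/2)(V_GS − V_t)² with V_GS = V_G − I_D·R_S = 2.65 − 1.5·I_D.
Substituting gives 0.45·I_D² − 1.87·I_D + 0.421 = 0, with roots I_D = 0.239 or 3.92 mA.
The root I_D = 3.92 mA gives V_GS = -3.23 V ≤ V_t, so take I_D = 0.239 mA.
Then V_GS = 2.29 V and V_DS = V_DD − I_D(R_D+R_S) = 9.4 − 0.239×7.1 = 7.7 V.
Saturation requires V_DS ≥ V_GS − V_t = 1.09 V; 7.7 ≥ 1.09 ✓.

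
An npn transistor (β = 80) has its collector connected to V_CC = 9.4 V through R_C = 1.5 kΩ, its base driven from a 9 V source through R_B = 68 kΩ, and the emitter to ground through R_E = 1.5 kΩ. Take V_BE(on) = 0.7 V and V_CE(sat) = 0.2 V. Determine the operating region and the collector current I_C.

Assume active: I_B = (9 − 0.7)/(68 + 81×1.5) = 0.0438 mA, I_C = β·I_B = 3.5 mA.
Then V_CE = 9.4 − 3.5×1.5 − 3.55×1.5 = -1.18 V < 0.2 V — the active assumption fails.
Re-solve with V_CE = 0.2 V. KCL at the emitter: V_E/R_E = (V_BB−0.7−V_E)/R_B + (V_CC−0.2−V_E)/R_C, giving V_E = 4.64 V.
I_C = (V_CC − 0.2 − V_E)/R_C = (9.2 − 4.64)/1.5 = 3.04 mA.
Check: I_B = (8.3 − 4.64)/68 = 0.0538 mA, and β·I_B = 4.31 mA > I_C, confirming saturation.

saturation; I_C ≈ 3 mA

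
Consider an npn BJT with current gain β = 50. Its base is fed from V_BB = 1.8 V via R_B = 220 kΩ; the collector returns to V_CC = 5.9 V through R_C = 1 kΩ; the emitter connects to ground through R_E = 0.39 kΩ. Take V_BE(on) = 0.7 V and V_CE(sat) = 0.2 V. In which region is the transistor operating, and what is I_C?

Assume active. Base-emitter loop: I_B = (V_BB − V_BE)/(R_B + (β+1)R_E) = (1.8 − 0.7)/(220 + 51×0.39) = 0.00459 mA.
I_C = β·I_B = 50×0.00459 = 0.229 mA.
V_CE = V_CC − I_C·R_C − I_E·R_E = 5.9 − 0.229×1 − 0.234×0.39 = 5.58 V > V_CE(sat), so the active-region assumption holds.

active; I_C ≈ 0.23 mA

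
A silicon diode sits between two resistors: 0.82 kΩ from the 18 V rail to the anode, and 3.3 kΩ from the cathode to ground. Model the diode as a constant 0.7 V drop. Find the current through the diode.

I ≈ 4.2 mA

The two resistors are in series with the diode, so KVL gives 18 = I·0.82 + 0.7 + I·3.3.
I = (18 − 0.7) / (0.82 + 3.3) kΩ = 17.3 / 4.12 = 4.2 mA.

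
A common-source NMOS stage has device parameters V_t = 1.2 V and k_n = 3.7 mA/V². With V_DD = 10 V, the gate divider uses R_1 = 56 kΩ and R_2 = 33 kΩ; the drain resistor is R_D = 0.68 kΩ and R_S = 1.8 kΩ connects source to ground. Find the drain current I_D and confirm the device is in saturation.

I_D ≈ 0.99 mA

V_G = V_DD·R_2/(R_1+R_2) = 10×33/89 = 3.71 V.
Assume saturation: I_D = (k_n/2)(V_GS − V_t)² with V_GS = V_G − I_D·R_S = 3.71 − 1.8·I_D.
Substituting gives 5.99·I_D² − 17.7·I_D + 11.6 = 0, with roots I_D = 0.987 or 1.97 mA.
The root I_D = 1.97 mA gives V_GS = 0.169 V ≤ V_t, so take I_D = 0.987 mA.
Then V_GS = 1.93 V and V_DS = V_DD − I_D(R_D+R_S) = 10 − 0.987×2.48 = 7.55 V.
Saturation requires V_DS ≥ V_GS − V_t = 0.731 V; 7.55 ≥ 0.731 ✓.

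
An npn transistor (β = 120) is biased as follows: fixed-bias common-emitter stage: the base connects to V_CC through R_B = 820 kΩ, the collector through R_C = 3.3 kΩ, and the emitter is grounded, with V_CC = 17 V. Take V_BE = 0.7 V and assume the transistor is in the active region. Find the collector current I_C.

Base loop: V_CC = I_B·R_B + V_BE, so I_B = (17 − 0.7)/820 kΩ = 0.0199 mA.
In the active region I_C = β·I_B = 120 × 0.0199 = 2.39 mA.
Collector loop: V_CE = V_CC − I_C·R_C = 17 − 2.39×3.3 = 9.13 V.
Since V_CE = 9.13 V > V_CE(sat) ≈ 0.2 V, the transistor is in the active region as assumed.

I_C ≈ 2.4 mA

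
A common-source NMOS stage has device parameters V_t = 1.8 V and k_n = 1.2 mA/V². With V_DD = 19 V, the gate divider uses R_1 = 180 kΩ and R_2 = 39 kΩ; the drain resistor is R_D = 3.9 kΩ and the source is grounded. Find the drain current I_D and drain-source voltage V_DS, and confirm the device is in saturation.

I_D ≈ 1.5 mA, V_DS ≈ 13 V

V_G = V_DD·R_2/(R_1+R_2) = 19×39/219 = 3.38 V. With the source grounded, V_GS = V_G = 3.38 V.
Assume saturation: I_D = (k_n/2)(V_GS − V_t)² = (1.2/2)×(3.38 − 1.8)² = 0.6×1.58² = 1.5 mA.
V_DS = V_DD − I_D·R_D = 19 − 1.5×3.9 = 13.1 V.
Saturation requires V_DS ≥ V_GS − V_t = 1.58 V; 13.1 ≥ 1.58 ✓.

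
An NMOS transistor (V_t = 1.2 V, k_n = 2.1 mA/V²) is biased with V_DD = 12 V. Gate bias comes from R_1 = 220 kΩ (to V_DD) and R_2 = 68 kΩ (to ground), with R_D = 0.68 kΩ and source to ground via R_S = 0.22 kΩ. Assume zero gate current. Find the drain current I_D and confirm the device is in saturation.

V_G = V_DD·R_2/(R_1+R_2) = 12×68/288 = 2.83 V.
Assume saturation: I_D = (k_n/2)(V_GS − V_t)² with V_GS = V_G − I_D·R_S = 2.83 − 0.22·I_D.
Substituting gives 0.0508·I_D² − 1.75·I_D + 2.8 = 0, with roots I_D = 1.68 or 32.8 mA.
The root I_D = 32.8 mA gives V_GS = -4.39 V ≤ V_t, so take I_D = 1.68 mA.
Then V_GS = 2.46 V and V_DS = V_DD − I_D(R_D+R_S) = 12 − 1.68×0.9 = 10.5 V.
Saturation requires V_DS ≥ V_GS − V_t = 1.26 V; 10.5 ≥ 1.26 ✓.

I_D ≈ 1.7 mA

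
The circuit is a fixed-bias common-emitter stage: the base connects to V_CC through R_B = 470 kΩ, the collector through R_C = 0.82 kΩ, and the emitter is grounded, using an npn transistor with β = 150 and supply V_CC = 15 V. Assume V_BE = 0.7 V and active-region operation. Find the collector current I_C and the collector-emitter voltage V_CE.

I_C ≈ 4.6 mA, V_CE ≈ 11 V

Base loop: V_CC = I_B·R_B + V_BE, so I_B = (15 − 0.7)/470 kΩ = 0.0304 mA.
In the active region I_C = β·I_B = 150 × 0.0304 = 4.56 mA.
Collector loop: V_CE = V_CC − I_C·R_C = 15 − 4.56×0.82 = 11.3 V.
Since V_CE = 11.3 V > V_CE(sat) ≈ 0.2 V, the transistor is in the active region as assumed.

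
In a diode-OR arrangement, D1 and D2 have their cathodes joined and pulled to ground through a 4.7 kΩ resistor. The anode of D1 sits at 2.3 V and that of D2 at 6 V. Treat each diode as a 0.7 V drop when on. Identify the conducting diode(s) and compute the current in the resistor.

Only D2 conducts; I_R ≈ 1.1 mA

Assume both conduct. Then node N would need to be at both 2.3−0.7 = 1.6 V and 6−0.7 = 5.3 V, which is impossible.
Assume only D2 conducts: V_N = 6 − 0.7 = 5.3 V, so I_R = 5.3/4.7 = 1.13 mA.
Check D1: its anode-to-cathode voltage is 2.3 − 5.3 = -3 V < 0.7 V, so it is off. The assumption is consistent.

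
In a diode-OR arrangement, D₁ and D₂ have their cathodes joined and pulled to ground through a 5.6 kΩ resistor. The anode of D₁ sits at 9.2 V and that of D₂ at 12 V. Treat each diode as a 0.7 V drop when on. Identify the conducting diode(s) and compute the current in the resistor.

Assume both conduct. Then node N would need to be at both 9.2−0.7 = 8.5 V and 12−0.7 = 11.3 V, which is impossible.
Assume only D₂ conducts: V_N = 12 − 0.7 = 11.3 V, so I_R = 11.3/5.6 = 2.02 mA.
Check D₁: its anode-to-cathode voltage is 9.2 − 11.3 = -2.1 V < 0.7 V, so it is off. The assumption is consistent.

Only D₂ conducts; I_R ≈ 2 mA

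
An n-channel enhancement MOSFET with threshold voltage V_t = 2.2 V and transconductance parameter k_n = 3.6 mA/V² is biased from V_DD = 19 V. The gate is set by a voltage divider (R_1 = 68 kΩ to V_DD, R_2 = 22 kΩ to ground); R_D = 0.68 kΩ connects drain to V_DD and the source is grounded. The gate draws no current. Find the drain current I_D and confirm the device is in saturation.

I_D ≈ 11 mA

V_G = V_DD·R_2/(R_1+R_2) = 19×22/90 = 4.64 V. With the source grounded, V_GS = V_G = 4.64 V.
Assume saturation: I_D = (k_n/2)(V_GS − V_t)² = (3.6/2)×(4.64 − 2.2)² = 1.8×2.44² = 10.8 mA.
V_DS = V_DD − I_D·R_D = 19 − 10.8×0.68 = 11.7 V.
Saturation requires V_DS ≥ V_GS − V_t = 2.44 V; 11.7 ≥ 2.44 ✓.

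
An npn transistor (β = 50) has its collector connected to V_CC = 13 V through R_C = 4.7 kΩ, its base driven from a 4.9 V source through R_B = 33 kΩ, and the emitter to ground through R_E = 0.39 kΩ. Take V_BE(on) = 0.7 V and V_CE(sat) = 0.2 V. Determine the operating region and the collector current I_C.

saturation; I_C ≈ 2.5 mA

Assume active: I_B = (4.9 − 0.7)/(33 + 51×0.39) = 0.0794 mA, I_C = β·I_B = 3.97 mA.
Then V_CE = 13 − 3.97×4.7 − 4.05×0.39 = -7.24 V < 0.2 V — the active assumption fails.
Re-solve with V_CE = 0.2 V. KCL at the emitter: V_E/R_E = (V_BB−0.7−V_E)/R_B + (V_CC−0.2−V_E)/R_C, giving V_E = 1.02 V.
I_C = (V_CC − 0.2 − V_E)/R_C = (12.8 − 1.02)/4.7 = 2.51 mA.
Check: I_B = (4.2 − 1.02)/33 = 0.0965 mA, and β·I_B = 4.83 mA > I_C, confirming saturation.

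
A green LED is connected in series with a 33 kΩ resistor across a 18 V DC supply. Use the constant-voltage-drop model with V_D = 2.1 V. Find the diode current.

I ≈ 0.48 mA

KVL around the loop: 18 = V_D + I·R = 2.1 + I × 33 kΩ.
So I = (18 − 2.1) / 33 kΩ = 15.9 / 33 = 0.482 mA.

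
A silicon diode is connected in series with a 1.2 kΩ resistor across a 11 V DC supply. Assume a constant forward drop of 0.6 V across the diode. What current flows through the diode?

I ≈ 8.7 mA

KVL around the loop: 11 = V_D + I·R = 0.6 + I × 1.2 kΩ.
So I = (11 − 0.6) / 1.2 kΩ = 10.4 / 1.2 = 8.67 mA.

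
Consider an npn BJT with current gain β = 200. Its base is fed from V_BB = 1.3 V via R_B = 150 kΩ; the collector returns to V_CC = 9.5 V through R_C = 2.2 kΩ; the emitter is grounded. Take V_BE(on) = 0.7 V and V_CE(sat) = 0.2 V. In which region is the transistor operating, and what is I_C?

active; I_C ≈ 0.8 mA

Assume active. Base-emitter loop: I_B = (V_BB − V_BE)/R_B = (1.3 − 0.7)/150 = 0.004 mA.
I_C = β·I_B = 200×0.004 = 0.8 mA.
V_CE = V_CC − I_C·R_C = 9.5 − 0.8×2.2 = 7.74 V > V_CE(sat), so the active-region assumption holds.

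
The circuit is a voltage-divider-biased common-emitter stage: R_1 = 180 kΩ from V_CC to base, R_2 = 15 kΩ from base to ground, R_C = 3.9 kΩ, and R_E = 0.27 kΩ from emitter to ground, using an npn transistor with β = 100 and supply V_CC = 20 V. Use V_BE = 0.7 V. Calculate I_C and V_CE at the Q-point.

I_C ≈ 2 mA, V_CE ≈ 11 V

Thevenize the base divider: V_Th = V_CC·R_2/(R_1+R_2) = 20×15/195 = 1.54 V, R_Th = R_1‖R_2 = 13.8 kΩ.
Base-emitter loop: V_Th = I_B·R_Th + V_BE + (β+1)I_B·R_E, so I_B = (1.54 − 0.7) / (13.8 + 101×0.27) = 0.0204 mA.
I_C = β·I_B = 100×0.0204 = 2.04 mA, and I_E = (β+1)I_B = 2.06 mA.
V_CE = V_CC − I_C·R_C − I_E·R_E = 20 − 2.04×3.9 − 2.06×0.27 = 11.5 V.
V_CE = 11.5 V > 0.2 V confirms active-region operation.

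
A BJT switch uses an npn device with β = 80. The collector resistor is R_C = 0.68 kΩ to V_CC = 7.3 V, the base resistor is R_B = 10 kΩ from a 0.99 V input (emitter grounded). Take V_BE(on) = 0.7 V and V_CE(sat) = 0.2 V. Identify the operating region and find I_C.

Assume active. Base-emitter loop: I_B = (V_BB − V_BE)/R_B = (0.99 − 0.7)/10 = 0.029 mA.
I_C = β·I_B = 80×0.029 = 2.32 mA.
V_CE = V_CC − I_C·R_C = 7.3 − 2.32×0.68 = 5.72 V > V_CE(sat), so the active-region assumption holds.

active; I_C ≈ 2.3 mA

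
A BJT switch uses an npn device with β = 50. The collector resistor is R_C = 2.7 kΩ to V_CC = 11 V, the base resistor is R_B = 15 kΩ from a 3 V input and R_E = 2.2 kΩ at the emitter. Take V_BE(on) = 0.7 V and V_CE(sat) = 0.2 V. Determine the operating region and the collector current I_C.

Assume active. Base-emitter loop: I_B = (V_BB − V_BE)/(R_B + (β+1)R_E) = (3 − 0.7)/(15 + 51×2.2) = 0.0181 mA.
I_C = β·I_B = 50×0.0181 = 0.904 mA.
V_CE = V_CC − I_C·R_C − I_E·R_E = 11 − 0.904×2.7 − 0.922×2.2 = 6.53 V > V_CE(sat), so the active-region assumption holds.

active; I_C ≈ 0.9 mA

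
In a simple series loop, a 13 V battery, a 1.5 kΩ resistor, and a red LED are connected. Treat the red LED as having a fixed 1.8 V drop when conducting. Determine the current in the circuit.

I ≈ 7.5 mA

KVL around the loop: 13 = V_D + I·R = 1.8 + I × 1.5 kΩ.
So I = (13 − 1.8) / 1.5 kΩ = 11.2 / 1.5 = 7.47 mA.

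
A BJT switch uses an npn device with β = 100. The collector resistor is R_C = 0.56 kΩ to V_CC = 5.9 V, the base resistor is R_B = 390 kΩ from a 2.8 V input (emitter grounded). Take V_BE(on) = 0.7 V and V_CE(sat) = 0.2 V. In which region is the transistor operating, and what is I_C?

Assume active. Base-emitter loop: I_B = (V_BB − V_BE)/R_B = (2.8 − 0.7)/390 = 0.00538 mA.
I_C = β·I_B = 100×0.00538 = 0.538 mA.
V_CE = V_CC − I_C·R_C = 5.9 − 0.538×0.56 = 5.6 V > V_CE(sat), so the active-region assumption holds.

active; I_C ≈ 0.54 mA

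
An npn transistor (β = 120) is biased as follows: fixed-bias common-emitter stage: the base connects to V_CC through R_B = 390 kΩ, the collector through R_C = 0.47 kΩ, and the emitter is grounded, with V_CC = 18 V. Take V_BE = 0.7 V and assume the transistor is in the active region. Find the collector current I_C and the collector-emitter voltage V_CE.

I_C ≈ 5.3 mA, V_CE ≈ 15 V

Base loop: V_CC = I_B·R_B + V_BE, so I_B = (18 − 0.7)/390 kΩ = 0.0444 mA.
In the active region I_C = β·I_B = 120 × 0.0444 = 5.32 mA.
Collector loop: V_CE = V_CC − I_C·R_C = 18 − 5.32×0.47 = 15.5 V.
Since V_CE = 15.5 V > V_CE(sat) ≈ 0.2 V, the transistor is in the active region as assumed.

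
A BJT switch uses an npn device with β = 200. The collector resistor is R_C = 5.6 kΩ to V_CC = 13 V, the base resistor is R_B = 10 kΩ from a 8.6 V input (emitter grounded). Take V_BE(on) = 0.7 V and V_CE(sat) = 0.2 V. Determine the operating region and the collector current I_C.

saturation; I_C ≈ 2.3 mA

Assume active: I_B = (8.6 − 0.7)/10 = 0.79 mA, giving I_C = β·I_B = 158 mA.
But then V_CE = 13 − 158×5.6 = -872 V < V_CE(sat) = 0.2 V — impossible in the active region.
So the transistor is saturated. With V_CE = 0.2 V, I_C = (V_CC − 0.2)/R_C = 12.8/5.6 = 2.29 mA.
Check: β·I_B = 158 mA > I_C = 2.29 mA, confirming saturation.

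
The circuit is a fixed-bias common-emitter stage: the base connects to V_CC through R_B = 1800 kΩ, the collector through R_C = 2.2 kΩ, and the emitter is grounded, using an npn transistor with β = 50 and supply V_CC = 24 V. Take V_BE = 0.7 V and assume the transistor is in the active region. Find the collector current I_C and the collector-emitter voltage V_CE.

Base loop: V_CC = I_B·R_B + V_BE, so I_B = (24 − 0.7)/1800 kΩ = 0.0129 mA.
In the active region I_C = β·I_B = 50 × 0.0129 = 0.647 mA.
Collector loop: V_CE = V_CC − I_C·R_C = 24 − 0.647×2.2 = 22.6 V.
Since V_CE = 22.6 V > V_CE(sat) ≈ 0.2 V, the transistor is in the active region as assumed.

I_C ≈ 0.65 mA, V_CE ≈ 23 V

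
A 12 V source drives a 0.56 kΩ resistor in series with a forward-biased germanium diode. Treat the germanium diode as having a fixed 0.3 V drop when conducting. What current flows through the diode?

KVL around the loop: 12 = V_D + I·R = 0.3 + I × 0.56 kΩ.
So I = (12 − 0.3) / 0.56 kΩ = 11.7 / 0.56 = 20.9 mA.

I ≈ 21 mA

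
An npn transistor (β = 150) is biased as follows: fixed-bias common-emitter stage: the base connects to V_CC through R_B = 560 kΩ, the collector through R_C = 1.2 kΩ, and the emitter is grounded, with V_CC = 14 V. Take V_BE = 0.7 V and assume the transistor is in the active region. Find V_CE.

Base loop: V_CC = I_B·R_B + V_BE, so I_B = (14 − 0.7)/560 kΩ = 0.0238 mA.
In the active region I_C = β·I_B = 150 × 0.0238 = 3.56 mA.
Collector loop: V_CE = V_CC − I_C·R_C = 14 − 3.56×1.2 = 9.73 V.
Since V_CE = 9.73 V > V_CE(sat) ≈ 0.2 V, the transistor is in the active region as assumed.

V_CE ≈ 9.7 V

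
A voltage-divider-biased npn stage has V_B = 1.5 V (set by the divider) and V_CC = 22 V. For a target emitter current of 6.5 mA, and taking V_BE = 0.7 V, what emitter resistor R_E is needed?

V_E = V_B − V_BE = 1.5 − 0.7 = 0.8 V.
R_E = V_E / I_E = 0.8 / 6.5 = 0.123 kΩ.

R_E ≈ 0.12 kΩ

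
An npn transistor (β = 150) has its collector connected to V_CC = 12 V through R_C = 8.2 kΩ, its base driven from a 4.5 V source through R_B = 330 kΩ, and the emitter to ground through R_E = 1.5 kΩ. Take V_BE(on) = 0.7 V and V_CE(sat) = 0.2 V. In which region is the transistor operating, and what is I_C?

Assume active. Base-emitter loop: I_B = (V_BB − V_BE)/(R_B + (β+1)R_E) = (4.5 − 0.7)/(330 + 151×1.5) = 0.00683 mA.
I_C = β·I_B = 150×0.00683 = 1.02 mA.
V_CE = V_CC − I_C·R_C − I_E·R_E = 12 − 1.02×8.2 − 1.03×1.5 = 2.05 V > V_CE(sat), so the active-region assumption holds.

active; I_C ≈ 1 mA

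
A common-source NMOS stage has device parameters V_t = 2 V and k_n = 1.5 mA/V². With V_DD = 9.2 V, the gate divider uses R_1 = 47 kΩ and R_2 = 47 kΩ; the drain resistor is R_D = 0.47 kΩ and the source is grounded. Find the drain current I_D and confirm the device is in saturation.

I_D ≈ 5.1 mA

V_G = V_DD·R_2/(R_1+R_2) = 9.2×47/94 = 4.6 V. With the source grounded, V_GS = V_G = 4.6 V.
Assume saturation: I_D = (k_n/2)(V_GS − V_t)² = (1.5/2)×(4.6 − 2)² = 0.75×2.6² = 5.07 mA.
V_DS = V_DD − I_D·R_D = 9.2 − 5.07×0.47 = 6.82 V.
Saturation requires V_DS ≥ V_GS − V_t = 2.6 V; 6.82 ≥ 2.6 ✓.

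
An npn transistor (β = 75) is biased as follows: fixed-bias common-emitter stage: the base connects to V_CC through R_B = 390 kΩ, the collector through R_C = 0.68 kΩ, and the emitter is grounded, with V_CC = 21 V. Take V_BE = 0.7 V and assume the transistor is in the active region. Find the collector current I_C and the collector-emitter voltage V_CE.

I_C ≈ 3.9 mA, V_CE ≈ 18 V

Base loop: V_CC = I_B·R_B + V_BE, so I_B = (21 − 0.7)/390 kΩ = 0.0521 mA.
In the active region I_C = β·I_B = 75 × 0.0521 = 3.9 mA.
Collector loop: V_CE = V_CC − I_C·R_C = 21 − 3.9×0.68 = 18.3 V.
Since V_CE = 18.3 V > V_CE(sat) ≈ 0.2 V, the transistor is in the active region as assumed.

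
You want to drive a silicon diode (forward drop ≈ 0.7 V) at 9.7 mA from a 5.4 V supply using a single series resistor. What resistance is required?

R ≈ 0.48 kΩ

The resistor drops V_S − V_D = 5.4 − 0.7 = 4.7 V at 9.7 mA.
R = 4.7 V / 9.7 mA = 0.485 kΩ.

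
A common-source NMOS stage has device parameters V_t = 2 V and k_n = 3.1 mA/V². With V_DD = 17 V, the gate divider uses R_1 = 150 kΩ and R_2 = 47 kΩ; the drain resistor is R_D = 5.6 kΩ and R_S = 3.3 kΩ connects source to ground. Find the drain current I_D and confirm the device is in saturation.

I_D ≈ 0.46 mA

V_G = V_DD·R_2/(R_1+R_2) = 17×47/197 = 4.06 V.
Assume saturation: I_D = (k_n/2)(V_GS − V_t)² with V_GS = V_G − I_D·R_S = 4.06 − 3.3·I_D.
Substituting gives 16.9·I_D² − 22·I_D + 6.55 = 0, with roots I_D = 0.458 or 0.847 mA.
The root I_D = 0.847 mA gives V_GS = 1.26 V ≤ V_t, so take I_D = 0.458 mA.
Then V_GS = 2.54 V and V_DS = V_DD − I_D(R_D+R_S) = 17 − 0.458×8.9 = 12.9 V.
Saturation requires V_DS ≥ V_GS − V_t = 0.544 V; 12.9 ≥ 0.544 ✓.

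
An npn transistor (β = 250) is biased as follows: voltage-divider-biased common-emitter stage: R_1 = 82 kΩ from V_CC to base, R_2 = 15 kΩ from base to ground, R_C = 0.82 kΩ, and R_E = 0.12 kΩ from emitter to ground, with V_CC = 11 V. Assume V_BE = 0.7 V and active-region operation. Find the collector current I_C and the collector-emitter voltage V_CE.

Thevenize the base divider: V_Th = V_CC·R_2/(R_1+R_2) = 11×15/97 = 1.7 V, R_Th = R_1‖R_2 = 12.7 kΩ.
Base-emitter loop: V_Th = I_B·R_Th + V_BE + (β+1)I_B·R_E, so I_B = (1.7 − 0.7) / (12.7 + 251×0.12) = 0.0234 mA.
I_C = β·I_B = 250×0.0234 = 5.85 mA, and I_E = (β+1)I_B = 5.87 mA.
V_CE = V_CC − I_C·R_C − I_E·R_E = 11 − 5.85×0.82 − 5.87×0.12 = 5.5 V.
V_CE = 5.5 V > 0.2 V confirms active-region operation.

I_C ≈ 5.8 mA, V_CE ≈ 5.5 V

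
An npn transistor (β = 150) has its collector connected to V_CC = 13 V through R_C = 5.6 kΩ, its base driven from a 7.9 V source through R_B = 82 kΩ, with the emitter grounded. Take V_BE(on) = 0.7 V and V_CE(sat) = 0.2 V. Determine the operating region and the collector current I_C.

saturation; I_C ≈ 2.3 mA

Assume active: I_B = (7.9 − 0.7)/82 = 0.0878 mA, giving I_C = β·I_B = 13.2 mA.
But then V_CE = 13 − 13.2×5.6 = -60.8 V < V_CE(sat) = 0.2 V — impossible in the active region.
So the transistor is saturated. With V_CE = 0.2 V, I_C = (V_CC − 0.2)/R_C = 12.8/5.6 = 2.29 mA.
Check: β·I_B = 13.2 mA > I_C = 2.29 mA, confirming saturation.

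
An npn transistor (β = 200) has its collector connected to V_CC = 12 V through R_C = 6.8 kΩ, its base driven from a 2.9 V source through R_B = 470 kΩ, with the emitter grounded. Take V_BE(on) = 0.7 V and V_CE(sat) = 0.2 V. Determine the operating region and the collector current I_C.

Assume active. Base-emitter loop: I_B = (V_BB − V_BE)/R_B = (2.9 − 0.7)/470 = 0.00468 mA.
I_C = β·I_B = 200×0.00468 = 0.936 mA.
V_CE = V_CC − I_C·R_C = 12 − 0.936×6.8 = 5.63 V > V_CE(sat), so the active-region assumption holds.

active; I_C ≈ 0.94 mA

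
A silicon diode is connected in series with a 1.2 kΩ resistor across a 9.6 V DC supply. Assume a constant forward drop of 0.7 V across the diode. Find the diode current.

KVL around the loop: 9.6 = V_D + I·R = 0.7 + I × 1.2 kΩ.
So I = (9.6 − 0.7) / 1.2 kΩ = 8.9 / 1.2 = 7.42 mA.

I ≈ 7.4 mA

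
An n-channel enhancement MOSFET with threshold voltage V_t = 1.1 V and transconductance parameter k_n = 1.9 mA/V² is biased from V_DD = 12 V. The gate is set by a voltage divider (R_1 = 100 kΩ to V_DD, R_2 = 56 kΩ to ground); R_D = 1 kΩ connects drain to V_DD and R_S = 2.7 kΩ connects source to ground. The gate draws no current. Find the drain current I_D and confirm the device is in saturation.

I_D ≈ 0.84 mA

V_G = V_DD·R_2/(R_1+R_2) = 12×56/156 = 4.31 V.
Assume saturation: I_D = (k_n/2)(V_GS − V_t)² with V_GS = V_G − I_D·R_S = 4.31 − 2.7·I_D.
Substituting gives 6.93·I_D² − 17.5·I_D + 9.77 = 0, with roots I_D = 0.84 or 1.68 mA.
The root I_D = 1.68 mA gives V_GS = -0.23 V ≤ V_t, so take I_D = 0.84 mA.
Then V_GS = 2.04 V and V_DS = V_DD − I_D(R_D+R_S) = 12 − 0.84×3.7 = 8.89 V.
Saturation requires V_DS ≥ V_GS − V_t = 0.94 V; 8.89 ≥ 0.94 ✓.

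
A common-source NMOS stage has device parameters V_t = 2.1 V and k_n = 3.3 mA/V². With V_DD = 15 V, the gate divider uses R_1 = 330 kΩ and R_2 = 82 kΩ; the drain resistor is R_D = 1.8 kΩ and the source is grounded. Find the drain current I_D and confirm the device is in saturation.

I_D ≈ 1.3 mA

V_G = V_DD·R_2/(R_1+R_2) = 15×82/412 = 2.99 V. With the source grounded, V_GS = V_G = 2.99 V.
Assume saturation: I_D = (k_n/2)(V_GS − V_t)² = (3.3/2)×(2.99 − 2.1)² = 1.65×0.885² = 1.29 mA.
V_DS = V_DD − I_D·R_D = 15 − 1.29×1.8 = 12.7 V.
Saturation requires V_DS ≥ V_GS − V_t = 0.885 V; 12.7 ≥ 0.885 ✓.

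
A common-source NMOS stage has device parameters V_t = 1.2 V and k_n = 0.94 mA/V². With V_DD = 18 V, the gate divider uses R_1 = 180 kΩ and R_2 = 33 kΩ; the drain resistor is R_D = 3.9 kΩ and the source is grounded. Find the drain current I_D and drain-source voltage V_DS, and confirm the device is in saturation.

V_G = V_DD·R_2/(R_1+R_2) = 18×33/213 = 2.79 V. With the source grounded, V_GS = V_G = 2.79 V.
Assume saturation: I_D = (k_n/2)(V_GS − V_t)² = (0.94/2)×(2.79 − 1.2)² = 0.47×1.59² = 1.19 mA.
V_DS = V_DD − I_D·R_D = 18 − 1.19×3.9 = 13.4 V.
Saturation requires V_DS ≥ V_GS − V_t = 1.59 V; 13.4 ≥ 1.59 ✓.

I_D ≈ 1.2 mA, V_DS ≈ 13 V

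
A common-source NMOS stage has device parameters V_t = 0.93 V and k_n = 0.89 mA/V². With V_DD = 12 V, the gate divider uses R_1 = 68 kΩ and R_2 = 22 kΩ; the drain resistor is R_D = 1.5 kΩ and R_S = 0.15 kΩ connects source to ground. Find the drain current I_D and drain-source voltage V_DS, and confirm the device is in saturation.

I_D ≈ 1.4 mA, V_DS ≈ 9.6 V

V_G = V_DD·R_2/(R_1+R_2) = 12×22/90 = 2.93 V.
Assume saturation: I_D = (k_n/2)(V_GS − V_t)² with V_GS = V_G − I_D·R_S = 2.93 − 0.15·I_D.
Substituting gives 0.01·I_D² − 1.27·I_D + 1.79 = 0, with roots I_D = 1.43 or 125 mA.
The root I_D = 125 mA gives V_GS = -15.8 V ≤ V_t, so take I_D = 1.43 mA.
Then V_GS = 2.72 V and V_DS = V_DD − I_D(R_D+R_S) = 12 − 1.43×1.65 = 9.65 V.
Saturation requires V_DS ≥ V_GS − V_t = 1.79 V; 9.65 ≥ 1.79 ✓.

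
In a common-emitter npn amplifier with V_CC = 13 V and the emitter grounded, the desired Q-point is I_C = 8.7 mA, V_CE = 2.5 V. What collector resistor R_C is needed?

Collector loop: V_CC = I_C·R_C + V_CE.
R_C = (V_CC − V_CE)/I_C = (13 − 2.5)/8.7 = 1.21 kΩ.

R_C ≈ 1.2 kΩ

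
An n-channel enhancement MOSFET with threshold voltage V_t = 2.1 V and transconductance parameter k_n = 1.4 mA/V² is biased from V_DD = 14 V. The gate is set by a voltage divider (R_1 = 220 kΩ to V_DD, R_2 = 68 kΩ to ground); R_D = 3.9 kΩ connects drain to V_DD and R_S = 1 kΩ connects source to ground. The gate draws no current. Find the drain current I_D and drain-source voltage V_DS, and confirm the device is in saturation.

I_D ≈ 0.43 mA, V_DS ≈ 12 V

V_G = V_DD·R_2/(R_1+R_2) = 14×68/288 = 3.31 V.
Assume saturation: I_D = (k_n/2)(V_GS − V_t)² with V_GS = V_G − I_D·R_S = 3.31 − 1·I_D.
Substituting gives 0.7·I_D² − 2.69·I_D + 1.02 = 0, with roots I_D = 0.426 or 3.41 mA.
The root I_D = 3.41 mA gives V_GS = -0.108 V ≤ V_t, so take I_D = 0.426 mA.
Then V_GS = 2.88 V and V_DS = V_DD − I_D(R_D+R_S) = 14 − 0.426×4.9 = 11.9 V.
Saturation requires V_DS ≥ V_GS − V_t = 0.78 V; 11.9 ≥ 0.78 ✓.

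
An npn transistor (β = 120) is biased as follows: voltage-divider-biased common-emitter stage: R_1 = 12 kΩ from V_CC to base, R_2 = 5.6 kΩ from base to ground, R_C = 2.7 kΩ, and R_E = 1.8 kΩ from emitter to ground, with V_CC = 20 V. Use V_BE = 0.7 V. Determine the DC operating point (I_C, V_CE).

I_C ≈ 3.1 mA, V_CE ≈ 6.2 V

Thevenize the base divider: V_Th = V_CC·R_2/(R_1+R_2) = 20×5.6/17.6 = 6.36 V, R_Th = R_1‖R_2 = 3.82 kΩ.
Base-emitter loop: V_Th = I_B·R_Th + V_BE + (β+1)I_B·R_E, so I_B = (6.36 − 0.7) / (3.82 + 121×1.8) = 0.0256 mA.
I_C = β·I_B = 120×0.0256 = 3.07 mA, and I_E = (β+1)I_B = 3.09 mA.
V_CE = V_CC − I_C·R_C − I_E·R_E = 20 − 3.07×2.7 − 3.09×1.8 = 6.15 V.
V_CE = 6.15 V > 0.2 V confirms active-region operation.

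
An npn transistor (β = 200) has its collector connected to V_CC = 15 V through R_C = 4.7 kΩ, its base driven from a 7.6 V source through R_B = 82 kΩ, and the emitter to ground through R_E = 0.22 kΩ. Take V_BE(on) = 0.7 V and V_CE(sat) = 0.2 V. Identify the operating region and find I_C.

saturation; I_C ≈ 3 mA

Assume active: I_B = (7.6 − 0.7)/(82 + 201×0.22) = 0.0547 mA, I_C = β·I_B = 10.9 mA.
Then V_CE = 15 − 10.9×4.7 − 11×0.22 = -38.8 V < 0.2 V — the active assumption fails.
Re-solve with V_CE = 0.2 V. KCL at the emitter: V_E/R_E = (V_BB−0.7−V_E)/R_B + (V_CC−0.2−V_E)/R_C, giving V_E = 0.678 V.
I_C = (V_CC − 0.2 − V_E)/R_C = (14.8 − 0.678)/4.7 = 3 mA.
Check: I_B = (6.9 − 0.678)/82 = 0.0759 mA, and β·I_B = 15.2 mA > I_C, confirming saturation.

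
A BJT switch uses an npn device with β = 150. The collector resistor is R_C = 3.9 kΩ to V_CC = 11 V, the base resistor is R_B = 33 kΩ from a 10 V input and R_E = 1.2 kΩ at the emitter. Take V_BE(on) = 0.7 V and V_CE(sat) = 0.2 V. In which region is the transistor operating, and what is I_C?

saturation; I_C ≈ 2.1 mA

Assume active: I_B = (10 − 0.7)/(33 + 151×1.2) = 0.0434 mA, I_C = β·I_B = 6.51 mA.
Then V_CE = 11 − 6.51×3.9 − 6.56×1.2 = -22.3 V < 0.2 V — the active assumption fails.
Re-solve with V_CE = 0.2 V. KCL at the emitter: V_E/R_E = (V_BB−0.7−V_E)/R_B + (V_CC−0.2−V_E)/R_C, giving V_E = 2.72 V.
I_C = (V_CC − 0.2 − V_E)/R_C = (10.8 − 2.72)/3.9 = 2.07 mA.
Check: I_B = (9.3 − 2.72)/33 = 0.199 mA, and β·I_B = 29.9 mA > I_C, confirming saturation.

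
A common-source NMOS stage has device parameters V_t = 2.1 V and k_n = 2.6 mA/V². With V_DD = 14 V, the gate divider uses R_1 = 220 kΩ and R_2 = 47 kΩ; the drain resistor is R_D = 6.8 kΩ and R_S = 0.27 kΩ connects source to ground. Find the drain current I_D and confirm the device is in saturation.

V_G = V_DD·R_2/(R_1+R_2) = 14×47/267 = 2.46 V.
Assume saturation: I_D = (k_n/2)(V_GS − V_t)² with V_GS = V_G − I_D·R_S = 2.46 − 0.27·I_D.
Substituting gives 0.0948·I_D² − 1.26·I_D + 0.173 = 0, with roots I_D = 0.139 or 13.1 mA.
The root I_D = 13.1 mA gives V_GS = -1.08 V ≤ V_t, so take I_D = 0.139 mA.
Then V_GS = 2.43 V and V_DS = V_DD − I_D(R_D+R_S) = 14 − 0.139×7.07 = 13 V.
Saturation requires V_DS ≥ V_GS − V_t = 0.327 V; 13 ≥ 0.327 ✓.

I_D ≈ 0.14 mA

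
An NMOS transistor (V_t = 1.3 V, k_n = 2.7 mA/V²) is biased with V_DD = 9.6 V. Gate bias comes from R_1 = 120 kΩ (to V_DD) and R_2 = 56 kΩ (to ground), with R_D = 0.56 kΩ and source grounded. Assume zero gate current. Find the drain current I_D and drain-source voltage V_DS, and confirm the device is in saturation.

I_D ≈ 4.2 mA, V_DS ≈ 7.3 V

V_G = V_DD·R_2/(R_1+R_2) = 9.6×56/176 = 3.05 V. With the source grounded, V_GS = V_G = 3.05 V.
Assume saturation: I_D = (k_n/2)(V_GS − V_t)² = (2.7/2)×(3.05 − 1.3)² = 1.35×1.75² = 4.16 mA.
V_DS = V_DD − I_D·R_D = 9.6 − 4.16×0.56 = 7.27 V.
Saturation requires V_DS ≥ V_GS − V_t = 1.75 V; 7.27 ≥ 1.75 ✓.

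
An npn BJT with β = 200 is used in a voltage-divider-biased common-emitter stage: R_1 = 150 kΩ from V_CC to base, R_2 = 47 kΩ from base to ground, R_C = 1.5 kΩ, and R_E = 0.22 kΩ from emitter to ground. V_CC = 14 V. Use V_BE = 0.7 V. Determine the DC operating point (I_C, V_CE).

I_C ≈ 6.6 mA, V_CE ≈ 2.6 V

Thevenize the base divider: V_Th = V_CC·R_2/(R_1+R_2) = 14×47/197 = 3.34 V, R_Th = R_1‖R_2 = 35.8 kΩ.
Base-emitter loop: V_Th = I_B·R_Th + V_BE + (β+1)I_B·R_E, so I_B = (3.34 − 0.7) / (35.8 + 201×0.22) = 0.033 mA.
I_C = β·I_B = 200×0.033 = 6.6 mA, and I_E = (β+1)I_B = 6.63 mA.
V_CE = V_CC − I_C·R_C − I_E·R_E = 14 − 6.6×1.5 − 6.63×0.22 = 2.64 V.
V_CE = 2.64 V > 0.2 V confirms active-region operation.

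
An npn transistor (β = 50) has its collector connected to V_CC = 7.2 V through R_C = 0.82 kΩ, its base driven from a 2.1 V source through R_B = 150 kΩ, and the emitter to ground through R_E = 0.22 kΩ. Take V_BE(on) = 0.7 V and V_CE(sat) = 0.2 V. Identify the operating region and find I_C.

active; I_C ≈ 0.43 mA

Assume active. Base-emitter loop: I_B = (V_BB − V_BE)/(R_B + (β+1)R_E) = (2.1 − 0.7)/(150 + 51×0.22) = 0.00868 mA.
I_C = β·I_B = 50×0.00868 = 0.434 mA.
V_CE = V_CC − I_C·R_C − I_E·R_E = 7.2 − 0.434×0.82 − 0.443×0.22 = 6.75 V > V_CE(sat), so the active-region assumption holds.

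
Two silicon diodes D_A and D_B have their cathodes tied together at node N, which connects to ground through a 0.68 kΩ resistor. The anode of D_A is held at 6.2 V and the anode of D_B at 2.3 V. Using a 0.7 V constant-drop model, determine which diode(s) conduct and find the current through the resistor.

Only D_A conducts; I_R ≈ 8.1 mA

Assume both conduct. Then node N would need to be at both 6.2−0.7 = 5.5 V and 2.3−0.7 = 1.6 V, which is impossible.
Assume only D_A conducts: V_N = 6.2 − 0.7 = 5.5 V, so I_R = 5.5/0.68 = 8.09 mA.
Check D_B: its anode-to-cathode voltage is 2.3 − 5.5 = -3.2 V < 0.7 V, so it is off. The assumption is consistent.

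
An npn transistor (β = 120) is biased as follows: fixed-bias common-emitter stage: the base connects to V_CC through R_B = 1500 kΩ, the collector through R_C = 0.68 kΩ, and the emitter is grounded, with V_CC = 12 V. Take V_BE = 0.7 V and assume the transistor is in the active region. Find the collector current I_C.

I_C ≈ 0.9 mA

Base loop: V_CC = I_B·R_B + V_BE, so I_B = (12 − 0.7)/1500 kΩ = 0.00753 mA.
In the active region I_C = β·I_B = 120 × 0.00753 = 0.904 mA.
Collector loop: V_CE = V_CC − I_C·R_C = 12 − 0.904×0.68 = 11.4 V.
Since V_CE = 11.4 V > V_CE(sat) ≈ 0.2 V, the transistor is in the active region as assumed.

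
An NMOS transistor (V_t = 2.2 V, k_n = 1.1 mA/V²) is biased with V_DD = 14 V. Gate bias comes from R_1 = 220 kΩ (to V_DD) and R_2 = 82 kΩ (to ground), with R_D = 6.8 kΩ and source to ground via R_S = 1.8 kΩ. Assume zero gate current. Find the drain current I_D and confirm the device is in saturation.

V_G = V_DD·R_2/(R_1+R_2) = 14×82/302 = 3.8 V.
Assume saturation: I_D = (k_n/2)(V_GS − V_t)² with V_GS = V_G − I_D·R_S = 3.8 − 1.8·I_D.
Substituting gives 1.78·I_D² − 4.17·I_D + 1.41 = 0, with roots I_D = 0.41 or 1.93 mA.
The root I_D = 1.93 mA gives V_GS = 0.327 V ≤ V_t, so take I_D = 0.41 mA.
Then V_GS = 3.06 V and V_DS = V_DD − I_D(R_D+R_S) = 14 − 0.41×8.6 = 10.5 V.
Saturation requires V_DS ≥ V_GS − V_t = 0.863 V; 10.5 ≥ 0.863 ✓.

I_D ≈ 0.41 mA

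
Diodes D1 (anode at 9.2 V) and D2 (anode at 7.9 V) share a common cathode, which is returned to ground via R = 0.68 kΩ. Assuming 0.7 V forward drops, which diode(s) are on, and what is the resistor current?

Only D1 conducts; I_R ≈ 12 mA

Assume both conduct. Then node N would need to be at both 9.2−0.7 = 8.5 V and 7.9−0.7 = 7.2 V, which is impossible.
Assume only D1 conducts: V_N = 9.2 − 0.7 = 8.5 V, so I_R = 8.5/0.68 = 12.5 mA.
Check D2: its anode-to-cathode voltage is 7.9 − 8.5 = -0.6 V < 0.7 V, so it is off. The assumption is consistent.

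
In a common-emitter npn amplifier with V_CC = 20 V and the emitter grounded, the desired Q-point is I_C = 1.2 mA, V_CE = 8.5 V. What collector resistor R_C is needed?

R_C ≈ 9.6 kΩ

Collector loop: V_CC = I_C·R_C + V_CE.
R_C = (V_CC − V_CE)/I_C = (20 − 8.5)/1.2 = 9.58 kΩ.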